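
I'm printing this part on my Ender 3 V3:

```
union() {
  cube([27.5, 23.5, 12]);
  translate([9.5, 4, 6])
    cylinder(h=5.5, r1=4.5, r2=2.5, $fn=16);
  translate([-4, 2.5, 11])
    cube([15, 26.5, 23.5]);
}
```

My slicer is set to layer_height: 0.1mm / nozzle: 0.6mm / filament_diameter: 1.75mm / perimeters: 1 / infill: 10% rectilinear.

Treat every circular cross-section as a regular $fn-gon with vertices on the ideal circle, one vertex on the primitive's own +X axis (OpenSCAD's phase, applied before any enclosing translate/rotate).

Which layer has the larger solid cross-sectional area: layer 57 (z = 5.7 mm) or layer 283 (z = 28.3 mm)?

Layer 57 (z = 5.7): the cube (footprint 27.5×23.5) is included at this height (area 646.25 mm²); the cone at (9.5, 4) is absent (z outside [6, 11.5]); the cube at (-4, 2.5) does not reach this height (z outside [11, 34.5]); Taking the union: only the 27.5×23.5 cube is present, so the union is just that shape — area = 646.25 mm². So its area = 646.25 mm². Layer 283 (z = 28.3): the cube is not intersected at this z (z outside [0, 12]); the cone at (9.5, 4) does not reach this height (z outside [6, 11.5]); the cube at (-4, 2.5) (footprint 15×26.5) is included at this height (area 397.50 mm²); Taking the union: only the 15×26.5 cube at (-4, 2.5) is present, so the union is just that shape — area = 397.50 mm². So its area = 397.50 mm². Layer 57 is larger (646.25 vs 397.50 mm²).

layer 57 (z = 5.7 mm)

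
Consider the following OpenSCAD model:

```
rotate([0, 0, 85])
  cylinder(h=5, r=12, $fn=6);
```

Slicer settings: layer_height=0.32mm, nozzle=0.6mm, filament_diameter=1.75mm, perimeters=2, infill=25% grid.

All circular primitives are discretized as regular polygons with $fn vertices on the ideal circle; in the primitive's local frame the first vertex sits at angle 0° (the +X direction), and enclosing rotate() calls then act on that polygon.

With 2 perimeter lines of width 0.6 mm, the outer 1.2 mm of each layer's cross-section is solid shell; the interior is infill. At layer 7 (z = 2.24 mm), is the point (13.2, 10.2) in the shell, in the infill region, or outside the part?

At z = 2.24 mm: the cylinder: section is a regular 6-gon, circumradius r=12; (whole slice rotated 85° about Z — lengths, areas and connectivity unchanged). Overall, the cross-section is a single solid region. Undo the 85° rotation: the query point maps to (11.312, -12.261) in the un-rotated model frame. The nearest boundary edge runs (6.00, -10.39)→(12.00, 0.00); distance from the point to it = 5.53 mm. The point is not inside any of the regions above, so it lies outside the cross-section (5.53 mm from the nearest boundary).

outside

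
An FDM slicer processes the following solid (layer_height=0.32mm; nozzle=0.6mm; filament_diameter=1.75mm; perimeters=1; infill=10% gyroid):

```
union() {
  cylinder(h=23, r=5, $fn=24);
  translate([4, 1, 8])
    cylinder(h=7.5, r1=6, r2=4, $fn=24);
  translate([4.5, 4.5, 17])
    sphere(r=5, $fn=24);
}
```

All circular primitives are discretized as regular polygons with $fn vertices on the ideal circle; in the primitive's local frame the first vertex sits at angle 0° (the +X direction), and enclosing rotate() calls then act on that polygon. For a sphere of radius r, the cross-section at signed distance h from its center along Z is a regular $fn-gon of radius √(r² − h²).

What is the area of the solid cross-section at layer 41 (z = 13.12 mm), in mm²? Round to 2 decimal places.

At z = 13.12 mm: the r=5 cylinder contributes a regular 24-gon of circumradius 5 (area = (24/2)·5.000²·sin(360°/24) = 77.65 mm²); the cone at (4, 1) (r1=6→r2=4) has section circumradius 4.635 here — a regular 24-gon (area = (24/2)·4.635²·sin(360°/24) = 66.71 mm²); the r=5 sphere at (4.5, 4.5) contributes a regular 24-gon of circumradius √(5²−3.88²) = 3.154 (area = (24/2)·3.154²·sin(360°/24) = 30.89 mm²); Combining (union): the regions partially overlap — summed areas 175.25 mm² minus the doubly-counted overlap 53.53 mm² gives 121.72 mm² — area = 121.72 mm². Overall, the cross-section is a single solid region. Net area = 121.72 mm².

121.72 mm²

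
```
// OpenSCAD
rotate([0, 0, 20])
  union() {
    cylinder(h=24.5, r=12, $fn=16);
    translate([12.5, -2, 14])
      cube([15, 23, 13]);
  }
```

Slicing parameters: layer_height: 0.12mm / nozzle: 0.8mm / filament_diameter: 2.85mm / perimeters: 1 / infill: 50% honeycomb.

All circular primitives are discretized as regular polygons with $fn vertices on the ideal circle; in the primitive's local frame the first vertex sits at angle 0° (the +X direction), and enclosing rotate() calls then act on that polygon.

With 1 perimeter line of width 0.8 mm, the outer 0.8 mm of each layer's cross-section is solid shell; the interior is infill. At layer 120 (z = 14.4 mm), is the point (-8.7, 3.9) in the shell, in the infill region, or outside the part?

At z = 14.4 mm: the r=12 cylinder contributes a regular 16-gon of circumradius 12; the cube at (12.5, -2) is present — its section is the full 15×23 rectangle; Combining (union): the 2 present regions are separate (no shared area or edge), so areas and boundary lengths simply add and each stays a separate island — 2 connected regions; (rotated 20° about Z; rotation is an isometry so areas/perimeters/island counts are preserved). Overall, the cross-section has 2 separate islands. Undo the 20° rotation: the query point maps to (-6.841, 6.640) in the un-rotated model frame. The nearest boundary edge runs (-11.09, 4.59)→(-8.49, 8.49); distance from the point to it = 2.39 mm. (Shell/infill is judged within the island containing the point — the largest one.) The point is inside the cross-section and 2.39 mm from the nearest boundary — more than the 0.8 mm shell width (1 × 0.8), so it's in the infill interior.

infill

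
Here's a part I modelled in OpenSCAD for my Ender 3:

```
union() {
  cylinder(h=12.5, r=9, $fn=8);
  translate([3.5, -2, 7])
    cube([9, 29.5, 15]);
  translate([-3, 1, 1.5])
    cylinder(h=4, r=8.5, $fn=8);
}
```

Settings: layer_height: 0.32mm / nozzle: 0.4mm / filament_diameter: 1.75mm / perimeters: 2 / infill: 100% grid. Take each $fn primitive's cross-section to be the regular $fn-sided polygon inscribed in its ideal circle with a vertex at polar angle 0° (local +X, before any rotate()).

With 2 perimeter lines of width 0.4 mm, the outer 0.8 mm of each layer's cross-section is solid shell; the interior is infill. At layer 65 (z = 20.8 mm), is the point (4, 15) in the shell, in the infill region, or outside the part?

shell

At z = 20.8 mm: the cylinder is absent (z outside [0, 12.5]); the 9×29.5 cube at (3.5, -2) contributes its full rectangle; the cylinder at (-3, 1) does not reach this height (z outside [1.5, 5.5]); Taking the union: only the 9×29.5 cube at (3.5, -2) is present, so the union is just that shape — 1 connected region. Overall, the cross-section is a single solid region. The nearest boundary edge runs (3.50, 27.50)→(3.50, -2.00); distance from the point to it = 0.50 mm. The point is inside the cross-section, 0.50 mm from the nearest boundary — within the 0.8 mm shell band (2 × 0.4).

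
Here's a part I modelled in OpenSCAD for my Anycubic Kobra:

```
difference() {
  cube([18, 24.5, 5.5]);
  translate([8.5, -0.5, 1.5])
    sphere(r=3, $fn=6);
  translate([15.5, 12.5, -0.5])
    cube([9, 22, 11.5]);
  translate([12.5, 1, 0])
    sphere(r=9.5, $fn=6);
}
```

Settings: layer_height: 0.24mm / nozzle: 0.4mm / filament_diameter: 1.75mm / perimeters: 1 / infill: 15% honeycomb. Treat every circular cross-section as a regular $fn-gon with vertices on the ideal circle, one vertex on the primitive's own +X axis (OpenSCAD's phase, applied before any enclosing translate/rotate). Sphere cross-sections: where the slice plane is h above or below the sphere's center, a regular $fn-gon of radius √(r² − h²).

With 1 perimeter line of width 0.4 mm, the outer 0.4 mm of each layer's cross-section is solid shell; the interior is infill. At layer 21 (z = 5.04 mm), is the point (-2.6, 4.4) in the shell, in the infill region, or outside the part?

outside

At z = 5.04 mm: the 18×24.5 cube contributes its full rectangle; the sphere at (8.5, -0.5) is absent (|z−center|=3.540 > r=3); the cube at (15.5, 12.5) is present — its section is the full 9×22 rectangle; the r=9.5 sphere at (12.5, 1) slices to a regular 6-gon of circumradius 8.053 (√(r²−h²) with h=5.04 from center); After the difference (first − rest): starting from the 18×24.5 cube, the 9×22 cube at (15.5, 12.5) partially overlaps it — only the 30.00 mm² overlap (of its 198.00 mm²) is removed, clipping the outline; the r=9.5 sphere at (12.5, 1) partially overlaps it — only the 91.86 mm² overlap (of its 168.48 mm²) is removed, clipping the outline — 1 connected region. Overall, the cross-section is a single solid region. The nearest boundary edge runs (0.00, 0.00)→(0.00, 24.50); distance from the point to it = 2.60 mm. The point is not inside any of the regions above, so it lies outside the cross-section (2.60 mm from the nearest boundary).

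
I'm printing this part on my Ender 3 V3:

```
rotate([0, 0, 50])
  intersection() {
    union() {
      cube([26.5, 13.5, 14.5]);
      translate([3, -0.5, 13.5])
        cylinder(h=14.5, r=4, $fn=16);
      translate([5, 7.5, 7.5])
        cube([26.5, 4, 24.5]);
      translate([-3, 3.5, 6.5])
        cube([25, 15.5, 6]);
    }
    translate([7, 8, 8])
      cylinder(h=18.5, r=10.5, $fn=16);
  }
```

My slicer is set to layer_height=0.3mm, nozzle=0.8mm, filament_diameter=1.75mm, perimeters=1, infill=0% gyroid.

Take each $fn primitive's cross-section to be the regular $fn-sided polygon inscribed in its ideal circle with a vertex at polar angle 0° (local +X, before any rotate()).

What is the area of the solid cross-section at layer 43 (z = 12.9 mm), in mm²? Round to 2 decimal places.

222.44 mm²

At z = 12.9 mm: the 26.5×13.5 cube contributes its full rectangle (area 357.75 mm²); the cylinder at (3, -0.5) does not reach this height (z outside [13.5, 28]); the 26.5×4 cube at (5, 7.5) contributes its full rectangle (area 106.00 mm²); the cube at (-3, 3.5) does not reach this height (z outside [6.5, 12.5]); Taking the union: the regions partially overlap — summed areas 463.75 mm² minus the doubly-counted overlap 86.00 mm² gives 377.75 mm² — area = 377.75 mm²; the r=10.5 cylinder at (7, 8) contributes a regular 16-gon of circumradius 10.5 (area = (16/2)·10.500²·sin(360°/16) = 337.53 mm²); Taking the intersection: the r=10.5 cylinder at (7, 8) partially overlaps that combined region; clipping to the common part keeps 222.44 mm² — area = 222.44 mm²; (whole slice rotated 50° about Z — lengths, areas and connectivity unchanged). Overall, the cross-section is a single solid region. Net area = 222.44 mm².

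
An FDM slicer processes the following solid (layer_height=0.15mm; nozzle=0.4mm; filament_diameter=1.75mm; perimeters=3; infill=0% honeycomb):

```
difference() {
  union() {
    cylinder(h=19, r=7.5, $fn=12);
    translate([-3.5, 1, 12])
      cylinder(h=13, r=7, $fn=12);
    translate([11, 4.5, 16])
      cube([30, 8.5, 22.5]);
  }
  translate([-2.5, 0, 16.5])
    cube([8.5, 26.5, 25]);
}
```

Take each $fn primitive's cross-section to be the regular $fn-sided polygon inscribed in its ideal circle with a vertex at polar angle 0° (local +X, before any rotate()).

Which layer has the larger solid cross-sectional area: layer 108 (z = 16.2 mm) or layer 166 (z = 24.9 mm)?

Layer 108 (z = 16.2): the r=7.5 cylinder contributes a regular 12-gon of circumradius 7.5 (area = (12/2)·7.500²·sin(360°/12) = 168.75 mm²); the r=7 cylinder at (-3.5, 1) contributes a regular 12-gon of circumradius 7 (area = (12/2)·7.000²·sin(360°/12) = 147.00 mm²); the 30×8.5 cube at (11, 4.5) contributes its full rectangle (area 255.00 mm²); Merging all regions: the regions partially overlap — summed areas 570.75 mm² minus the doubly-counted overlap 106.37 mm² gives 464.38 mm² — area = 464.38 mm²; the cube at (-2.5, 0) is absent (z outside [16.5, 41.5]); Taking the first minus the rest: none of the subtracted shapes is present at this height, so that combined region is unchanged — area = 464.38 mm². So its area = 464.38 mm². Layer 166 (z = 24.9): the cylinder does not reach this height (z outside [0, 19]); the cylinder at (-3.5, 1): section is a regular 12-gon, circumradius r=7 (area = (12/2)·7.000²·sin(360°/12) = 147.00 mm²); the 30×8.5 cube at (11, 4.5) contributes its full rectangle (area 255.00 mm²); Combining (union): the 2 present regions are separate (no shared area or edge), so areas and boundary lengths simply add and each stays a separate island — area = 402.00 mm²; the 8.5×26.5 cube at (-2.5, 0) contributes its full rectangle (area 225.25 mm²); Subtracting the remaining from the first: starting from that combined region (402.00 mm²), the 8.5×26.5 cube at (-2.5, 0) partially overlaps it — only the 35.75 mm² overlap (of its 225.25 mm²) is removed, clipping the outline — area = 366.25 mm². So its area = 366.25 mm². Layer 108 is larger (464.38 vs 366.25 mm²).

layer 108 (z = 16.2 mm)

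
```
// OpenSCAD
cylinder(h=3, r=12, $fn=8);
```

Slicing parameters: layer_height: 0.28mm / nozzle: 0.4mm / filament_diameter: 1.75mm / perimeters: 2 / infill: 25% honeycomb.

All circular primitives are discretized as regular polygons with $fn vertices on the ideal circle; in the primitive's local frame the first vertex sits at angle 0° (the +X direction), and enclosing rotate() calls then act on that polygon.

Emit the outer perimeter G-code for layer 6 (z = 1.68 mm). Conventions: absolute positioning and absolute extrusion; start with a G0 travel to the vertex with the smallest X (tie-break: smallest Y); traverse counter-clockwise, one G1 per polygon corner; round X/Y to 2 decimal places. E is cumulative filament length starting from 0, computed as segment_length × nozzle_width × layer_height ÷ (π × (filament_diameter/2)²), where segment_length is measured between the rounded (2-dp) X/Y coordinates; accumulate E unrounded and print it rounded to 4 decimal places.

G0 X-12.00 Y0.00 Z1.68
G1 X-8.49 Y-8.49 E0.4278
G1 X0.00 Y-12.00 E0.8556
G1 X8.49 Y-8.49 E1.2833
G1 X12.00 Y0.00 E1.7111
G1 X8.49 Y8.49 E2.1389
G1 X0.00 Y12.00 E2.5667
G1 X-8.49 Y8.49 E2.9945
G1 X-12.00 Y0.00 E3.4223

At z = 1.68 mm: the r=12 cylinder contributes a regular 8-gon of circumradius 12. The outline is a single polygon with 8 vertices. Extrusion per mm of travel: 0.4 × 0.28 / (π × 0.875²) = 0.046564. Accumulating E over each segment gives final E = 3.4223.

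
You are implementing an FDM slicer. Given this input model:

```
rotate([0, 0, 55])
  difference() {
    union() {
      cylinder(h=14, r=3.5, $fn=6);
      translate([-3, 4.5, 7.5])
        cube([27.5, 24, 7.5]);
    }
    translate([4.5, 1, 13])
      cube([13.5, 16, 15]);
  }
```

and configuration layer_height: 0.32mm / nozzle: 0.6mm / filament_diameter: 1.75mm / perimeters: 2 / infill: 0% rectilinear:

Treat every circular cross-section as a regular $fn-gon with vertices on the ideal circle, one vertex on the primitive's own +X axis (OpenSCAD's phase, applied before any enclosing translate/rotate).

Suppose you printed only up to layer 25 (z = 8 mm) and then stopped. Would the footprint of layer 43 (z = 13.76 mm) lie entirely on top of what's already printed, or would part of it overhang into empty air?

entirely on top

Compare the two slices. At z = 8: the cylinder: section is a regular 6-gon, circumradius r=3.5 (area = (6/2)·3.500²·sin(360°/6) = 31.83 mm²); the cube at (-3, 4.5) is present — its section is the full 27.5×24 rectangle (area 660.00 mm²); Taking the union: the 2 present regions are separate (no shared area or edge), so areas and boundary lengths simply add and each stays a separate island — area = 691.83 mm²; the cube at (4.5, 1) is not intersected at this z (z outside [13, 28]); After the difference (first − rest): none of the subtracted shapes is present at this height, so the result so far is unchanged — area = 691.83 mm²; (rotated 55° about Z; rotation is an isometry so areas/perimeters/island counts are preserved). At z = 13.76: the r=3.5 cylinder contributes a regular 6-gon of circumradius 3.5 (area = (6/2)·3.500²·sin(360°/6) = 31.83 mm²); the cube at (-3, 4.5) (footprint 27.5×24) is included at this height (area 660.00 mm²); Combining (union): the 2 present regions are separate (no shared area or edge), so areas and boundary lengths simply add and each stays a separate island — area = 691.83 mm²; the cube at (4.5, 1) (footprint 13.5×16) is included at this height (area 216.00 mm²); Subtracting the remaining from the first: starting from the result so far (691.83 mm²), the 13.5×16 cube at (4.5, 1) partially overlaps it — only the 168.75 mm² overlap (of its 216.00 mm²) is removed, clipping the outline — area = 523.08 mm²; (whole slice rotated 55° about Z — lengths, areas and connectivity unchanged). Checking containment: the cross-section at z = 13.76 is a subset of the cross-section at z = 8.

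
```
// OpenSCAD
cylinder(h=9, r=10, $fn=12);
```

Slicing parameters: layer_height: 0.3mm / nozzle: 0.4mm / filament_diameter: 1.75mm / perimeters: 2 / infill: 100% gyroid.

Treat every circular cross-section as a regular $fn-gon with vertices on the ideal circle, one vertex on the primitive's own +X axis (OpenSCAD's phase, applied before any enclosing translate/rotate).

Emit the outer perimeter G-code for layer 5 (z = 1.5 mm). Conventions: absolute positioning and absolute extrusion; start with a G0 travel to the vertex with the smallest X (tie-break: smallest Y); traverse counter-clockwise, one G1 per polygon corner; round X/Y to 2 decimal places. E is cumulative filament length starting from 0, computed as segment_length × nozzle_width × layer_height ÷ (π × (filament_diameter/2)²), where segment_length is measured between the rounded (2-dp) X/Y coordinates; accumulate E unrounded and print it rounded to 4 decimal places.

G0 X-10.00 Y0.00 Z1.50
G1 X-8.66 Y-5.00 E0.2583
G1 X-5.00 Y-8.66 E0.5165
G1 X0.00 Y-10.00 E0.7747
G1 X5.00 Y-8.66 E1.0330
G1 X8.66 Y-5.00 E1.2912
G1 X10.00 Y0.00 E1.5495
G1 X8.66 Y5.00 E1.8077
G1 X5.00 Y8.66 E2.0660
G1 X0.00 Y10.00 E2.3242
G1 X-5.00 Y8.66 E2.5825
G1 X-8.66 Y5.00 E2.8407
G1 X-10.00 Y0.00 E3.0990

At z = 1.5 mm: the cylinder: section is a regular 12-gon, circumradius r=10. The outline is a single polygon with 12 vertices. Extrusion per mm of travel: 0.4 × 0.3 / (π × 0.875²) = 0.049890. Accumulating E over each segment gives final E = 3.0990.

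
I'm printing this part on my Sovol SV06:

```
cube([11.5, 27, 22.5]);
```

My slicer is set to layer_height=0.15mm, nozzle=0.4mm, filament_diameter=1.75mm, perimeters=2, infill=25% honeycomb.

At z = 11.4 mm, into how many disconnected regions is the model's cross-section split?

At z = 11.4 mm: the cube is present — its section is the full 11.5×27 rectangle. The result has 1 disconnected region.

1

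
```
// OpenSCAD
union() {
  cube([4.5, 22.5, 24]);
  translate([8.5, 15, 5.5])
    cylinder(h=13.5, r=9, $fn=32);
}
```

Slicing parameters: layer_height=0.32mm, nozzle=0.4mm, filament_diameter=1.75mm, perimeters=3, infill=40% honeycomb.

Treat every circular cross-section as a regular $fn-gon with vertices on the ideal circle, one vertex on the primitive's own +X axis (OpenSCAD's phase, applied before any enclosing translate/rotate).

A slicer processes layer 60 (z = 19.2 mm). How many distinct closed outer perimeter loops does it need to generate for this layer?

At z = 19.2 mm: the 4.5×22.5 cube contributes its full rectangle; the cylinder at (8.5, 15) is not intersected at this z (z outside [5.5, 19]); Merging all regions: only the 4.5×22.5 cube is present, so the union is just that shape — 1 connected region. The result has 1 disconnected region.

1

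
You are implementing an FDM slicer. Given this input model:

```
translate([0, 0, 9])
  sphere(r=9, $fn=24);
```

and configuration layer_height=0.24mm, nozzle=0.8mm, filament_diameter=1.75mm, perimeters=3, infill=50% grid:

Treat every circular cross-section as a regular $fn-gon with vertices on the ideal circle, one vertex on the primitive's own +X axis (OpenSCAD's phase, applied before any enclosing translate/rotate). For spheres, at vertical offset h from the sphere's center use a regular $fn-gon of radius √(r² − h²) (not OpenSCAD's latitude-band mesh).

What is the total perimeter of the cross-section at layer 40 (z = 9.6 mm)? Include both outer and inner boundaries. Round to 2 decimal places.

56.26 mm

At z = 9.6 mm: the r=9 sphere contributes a regular 24-gon of circumradius √(9²−0.6²) = 8.980 (perimeter = 2·24·8.980·sin(180°/24) = 56.26 mm). Overall, the cross-section is a single solid region. Total boundary length (outer) = 56.26 mm.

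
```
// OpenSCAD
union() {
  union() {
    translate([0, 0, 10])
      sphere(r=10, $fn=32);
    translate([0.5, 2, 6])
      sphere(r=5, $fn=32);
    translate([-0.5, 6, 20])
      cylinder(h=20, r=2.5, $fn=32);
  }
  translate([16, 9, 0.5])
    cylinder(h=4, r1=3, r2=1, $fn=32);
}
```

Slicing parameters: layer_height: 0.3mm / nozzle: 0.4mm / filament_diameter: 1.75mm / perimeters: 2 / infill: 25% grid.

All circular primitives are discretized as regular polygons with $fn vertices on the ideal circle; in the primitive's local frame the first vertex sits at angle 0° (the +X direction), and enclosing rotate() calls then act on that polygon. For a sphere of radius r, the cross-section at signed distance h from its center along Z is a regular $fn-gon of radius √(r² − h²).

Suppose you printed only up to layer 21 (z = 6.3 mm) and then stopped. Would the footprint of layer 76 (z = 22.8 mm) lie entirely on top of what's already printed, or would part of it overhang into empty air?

Compare the two slices. At z = 6.3: the r=10 sphere contributes a regular 32-gon of circumradius √(10²−3.7²) = 9.290 (area = (32/2)·9.290²·sin(360°/32) = 269.41 mm²); the sphere at (0.5, 2): section is a regular 32-gon, circumradius = √(r²−h²) = √(5²−0.3²) = 4.991 (area = (32/2)·4.991²·sin(360°/32) = 77.76 mm²); the cylinder at (-0.5, 6) does not reach this height (z outside [20, 40]); Taking the union: the r=5 sphere at (0.5, 2) lies entirely inside the r=10 sphere, so the union is just the r=10 sphere — area = 269.41 mm²; the cone at (16, 9) is absent (z outside [0.5, 4.5]); Taking the union: only the result so far is present, so the union is just that shape — area = 269.41 mm². At z = 22.8: the sphere is absent (|z−center|=12.800 > r=10); the sphere at (0.5, 2) does not reach this height (|z−center|=16.800 > r=5); the cylinder at (-0.5, 6): section is a regular 32-gon, circumradius r=2.5 (area = (32/2)·2.500²·sin(360°/32) = 19.51 mm²); Merging all regions: only the r=2.5 cylinder at (-0.5, 6) is present, so the union is just that shape — area = 19.51 mm²; the cone at (16, 9) is absent (z outside [0.5, 4.5]); Merging all regions: only the result so far is present, so the union is just that shape — area = 19.51 mm². Checking containment: the cross-section at z = 22.8 is a subset of the cross-section at z = 6.3.

entirely on top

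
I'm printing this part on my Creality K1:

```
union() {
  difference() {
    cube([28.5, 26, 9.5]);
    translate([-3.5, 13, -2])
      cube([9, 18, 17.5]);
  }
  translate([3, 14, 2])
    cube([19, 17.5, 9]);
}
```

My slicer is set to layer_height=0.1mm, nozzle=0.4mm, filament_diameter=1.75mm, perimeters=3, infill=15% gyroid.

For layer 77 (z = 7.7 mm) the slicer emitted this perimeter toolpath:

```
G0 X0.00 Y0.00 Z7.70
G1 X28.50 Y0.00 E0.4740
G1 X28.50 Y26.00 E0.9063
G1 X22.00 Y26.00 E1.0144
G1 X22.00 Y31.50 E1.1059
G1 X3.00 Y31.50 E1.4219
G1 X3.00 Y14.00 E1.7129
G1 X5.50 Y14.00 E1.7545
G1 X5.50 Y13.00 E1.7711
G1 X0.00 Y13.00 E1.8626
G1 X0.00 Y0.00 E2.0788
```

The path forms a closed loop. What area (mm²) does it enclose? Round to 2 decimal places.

Apply the shoelace formula to the sequence of (X, Y) vertices; enclosed area = 804.00 mm².

804.00 mm²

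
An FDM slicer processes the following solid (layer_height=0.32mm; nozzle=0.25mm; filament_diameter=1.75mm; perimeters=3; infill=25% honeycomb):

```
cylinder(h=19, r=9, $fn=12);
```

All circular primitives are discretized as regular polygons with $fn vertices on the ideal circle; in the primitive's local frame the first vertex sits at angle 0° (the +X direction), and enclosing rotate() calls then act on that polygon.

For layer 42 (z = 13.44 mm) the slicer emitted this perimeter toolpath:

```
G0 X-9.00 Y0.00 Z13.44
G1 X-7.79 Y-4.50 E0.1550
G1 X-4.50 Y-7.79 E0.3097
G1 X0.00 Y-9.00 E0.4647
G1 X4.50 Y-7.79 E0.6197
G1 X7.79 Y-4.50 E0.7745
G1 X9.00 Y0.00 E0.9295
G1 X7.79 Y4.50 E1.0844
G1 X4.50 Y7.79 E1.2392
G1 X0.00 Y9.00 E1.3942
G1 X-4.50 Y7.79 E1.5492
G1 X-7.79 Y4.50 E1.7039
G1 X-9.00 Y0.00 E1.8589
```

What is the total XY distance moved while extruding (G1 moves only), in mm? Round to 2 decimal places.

55.89 mm

Sum the Euclidean lengths of each G1 segment: total = 55.89 mm.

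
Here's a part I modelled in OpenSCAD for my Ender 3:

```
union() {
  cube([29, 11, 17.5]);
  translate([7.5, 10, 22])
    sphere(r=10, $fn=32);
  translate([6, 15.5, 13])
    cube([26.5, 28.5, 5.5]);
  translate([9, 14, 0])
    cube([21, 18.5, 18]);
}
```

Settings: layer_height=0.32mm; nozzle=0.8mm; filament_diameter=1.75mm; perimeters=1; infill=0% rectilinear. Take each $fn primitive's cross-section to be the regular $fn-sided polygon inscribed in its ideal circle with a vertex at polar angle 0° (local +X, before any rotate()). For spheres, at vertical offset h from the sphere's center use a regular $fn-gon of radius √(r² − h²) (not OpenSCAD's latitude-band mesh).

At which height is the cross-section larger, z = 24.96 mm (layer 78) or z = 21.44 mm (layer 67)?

layer 67 (z = 21.44 mm)

Layer 78 (z = 24.96): the cube is absent (z outside [0, 17.5]); the r=10 sphere at (7.5, 10) slices to a regular 32-gon of circumradius 9.552 (√(r²−h²) with h=2.96 from center) (area = (32/2)·9.552²·sin(360°/32) = 284.80 mm²); the cube at (6, 15.5) is not intersected at this z (z outside [13, 18.5]); the cube at (9, 14) is not intersected at this z (z outside [0, 18]); Combining (union): only the r=10 sphere at (7.5, 10) is present, so the union is just that shape — area = 284.80 mm². So its area = 284.80 mm². Layer 67 (z = 21.44): the cube is not intersected at this z (z outside [0, 17.5]); the r=10 sphere at (7.5, 10) slices to a regular 32-gon of circumradius 9.984 (√(r²−h²) with h=0.56 from center) (area = (32/2)·9.984²·sin(360°/32) = 311.17 mm²); the cube at (6, 15.5) is absent (z outside [13, 18.5]); the cube at (9, 14) is absent (z outside [0, 18]); Merging all regions: only the r=10 sphere at (7.5, 10) is present, so the union is just that shape — area = 311.17 mm². So its area = 311.17 mm². Layer 67 is larger (311.17 vs 284.80 mm²).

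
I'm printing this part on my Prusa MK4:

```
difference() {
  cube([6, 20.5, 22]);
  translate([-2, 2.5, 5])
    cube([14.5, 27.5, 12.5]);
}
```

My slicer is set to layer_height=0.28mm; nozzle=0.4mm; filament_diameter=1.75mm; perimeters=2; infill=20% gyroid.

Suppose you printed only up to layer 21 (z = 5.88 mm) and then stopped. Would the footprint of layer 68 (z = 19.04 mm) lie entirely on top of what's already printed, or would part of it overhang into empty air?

part overhangs

Compare the two slices. At z = 5.88: the 6×20.5 cube contributes its full rectangle (area 123.00 mm²); the cube at (-2, 2.5) is present — its section is the full 14.5×27.5 rectangle (area 398.75 mm²); Subtracting the remaining from the first: starting from the 6×20.5 cube (123.00 mm²), the 14.5×27.5 cube at (-2, 2.5) partially overlaps it — only the 108.00 mm² overlap (of its 398.75 mm²) is removed, clipping the outline — area = 15.00 mm². At z = 19.04: the cube (footprint 6×20.5) is included at this height (area 123.00 mm²); the cube at (-2, 2.5) does not reach this height (z outside [5, 17.5]); Taking the first minus the rest: none of the subtracted shapes is present at this height, so the 6×20.5 cube is unchanged — area = 123.00 mm². Checking containment: at z = 19.04 the cross-section extends beyond the z = 5.88 cross-section by about 108.00 mm².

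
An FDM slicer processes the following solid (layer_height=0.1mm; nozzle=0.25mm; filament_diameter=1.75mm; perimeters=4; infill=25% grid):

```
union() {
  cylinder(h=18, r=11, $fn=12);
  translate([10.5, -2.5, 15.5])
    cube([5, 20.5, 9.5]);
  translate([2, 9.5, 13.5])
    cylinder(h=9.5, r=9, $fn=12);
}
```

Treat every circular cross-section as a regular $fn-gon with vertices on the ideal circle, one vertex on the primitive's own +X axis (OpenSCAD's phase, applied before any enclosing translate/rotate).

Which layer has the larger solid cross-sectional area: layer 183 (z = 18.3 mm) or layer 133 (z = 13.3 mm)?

Layer 183 (z = 18.3): the cylinder is absent (z outside [0, 18]); the 5×20.5 cube at (10.5, -2.5) contributes its full rectangle (area 102.50 mm²); the r=9 cylinder at (2, 9.5) contributes a regular 12-gon of circumradius 9 (area = (12/2)·9.000²·sin(360°/12) = 243.00 mm²); Merging all regions: the regions partially overlap — summed areas 345.50 mm² minus the doubly-counted overlap 0.93 mm² gives 344.57 mm² — area = 344.57 mm². So its area = 344.57 mm². Layer 133 (z = 13.3): the r=11 cylinder contributes a regular 12-gon of circumradius 11 (area = (12/2)·11.000²·sin(360°/12) = 363.00 mm²); the cube at (10.5, -2.5) is absent (z outside [15.5, 25]); the cylinder at (2, 9.5) is absent (z outside [13.5, 23]); Combining (union): only the r=11 cylinder is present, so the union is just that shape — area = 363.00 mm². So its area = 363.00 mm². Layer 133 is larger (363.00 vs 344.57 mm²).

layer 133 (z = 13.3 mm)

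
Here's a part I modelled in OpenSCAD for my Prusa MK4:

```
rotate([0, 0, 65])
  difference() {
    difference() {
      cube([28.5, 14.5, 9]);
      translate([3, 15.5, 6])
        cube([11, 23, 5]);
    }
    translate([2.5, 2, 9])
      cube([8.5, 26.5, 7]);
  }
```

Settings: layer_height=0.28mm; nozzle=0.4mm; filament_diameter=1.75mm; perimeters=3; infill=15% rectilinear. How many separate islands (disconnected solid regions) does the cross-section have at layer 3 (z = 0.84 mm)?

1

At z = 0.84 mm: the cube is present — its section is the full 28.5×14.5 rectangle; the cube at (3, 15.5) is absent (z outside [6, 11]); Taking the first minus the rest: none of the subtracted shapes is present at this height, so the 28.5×14.5 cube is unchanged — 1 connected region; the cube at (2.5, 2) does not reach this height (z outside [9, 16]); Taking the first minus the rest: none of the subtracted shapes is present at this height, so that combined region is unchanged — 1 connected region; (whole slice rotated 65° about Z — lengths, areas and connectivity unchanged). Overall, the cross-section is a single solid region. Island count = 1.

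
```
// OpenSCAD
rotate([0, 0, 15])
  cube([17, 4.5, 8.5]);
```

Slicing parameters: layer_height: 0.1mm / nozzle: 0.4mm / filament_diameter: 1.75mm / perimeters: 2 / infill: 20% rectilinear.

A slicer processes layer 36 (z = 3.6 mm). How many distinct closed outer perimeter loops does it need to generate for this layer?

1

At z = 3.6 mm: the cube (footprint 17×4.5) is included at this height; (rotated 15° about Z; rotation is an isometry so areas/perimeters/island counts are preserved). The result has 1 disconnected region.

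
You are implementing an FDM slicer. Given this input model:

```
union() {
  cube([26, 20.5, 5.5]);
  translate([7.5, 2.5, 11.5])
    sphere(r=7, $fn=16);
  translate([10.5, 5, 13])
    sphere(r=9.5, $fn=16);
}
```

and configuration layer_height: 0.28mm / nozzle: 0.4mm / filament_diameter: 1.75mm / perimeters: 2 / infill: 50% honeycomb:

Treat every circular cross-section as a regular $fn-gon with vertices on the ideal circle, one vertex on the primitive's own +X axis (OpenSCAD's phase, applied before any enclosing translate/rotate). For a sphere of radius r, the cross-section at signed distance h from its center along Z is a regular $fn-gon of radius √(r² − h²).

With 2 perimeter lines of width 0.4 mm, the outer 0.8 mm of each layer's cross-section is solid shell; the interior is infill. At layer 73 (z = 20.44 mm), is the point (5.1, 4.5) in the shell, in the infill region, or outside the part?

At z = 20.44 mm: the cube is not intersected at this z (z outside [0, 5.5]); the sphere at (7.5, 2.5) is absent (|z−center|=8.940 > r=7); the r=9.5 sphere at (10.5, 5) slices to a regular 16-gon of circumradius 5.907 (√(r²−h²) with h=7.44 from center); Combining (union): only the r=9.5 sphere at (10.5, 5) is present, so the union is just that shape — 1 connected region. Overall, the cross-section is a single solid region. The nearest boundary edge runs (4.59, 5.00)→(5.04, 2.74); distance from the point to it = 0.40 mm. The point is inside the cross-section, 0.40 mm from the nearest boundary — within the 0.8 mm shell band (2 × 0.4).

shell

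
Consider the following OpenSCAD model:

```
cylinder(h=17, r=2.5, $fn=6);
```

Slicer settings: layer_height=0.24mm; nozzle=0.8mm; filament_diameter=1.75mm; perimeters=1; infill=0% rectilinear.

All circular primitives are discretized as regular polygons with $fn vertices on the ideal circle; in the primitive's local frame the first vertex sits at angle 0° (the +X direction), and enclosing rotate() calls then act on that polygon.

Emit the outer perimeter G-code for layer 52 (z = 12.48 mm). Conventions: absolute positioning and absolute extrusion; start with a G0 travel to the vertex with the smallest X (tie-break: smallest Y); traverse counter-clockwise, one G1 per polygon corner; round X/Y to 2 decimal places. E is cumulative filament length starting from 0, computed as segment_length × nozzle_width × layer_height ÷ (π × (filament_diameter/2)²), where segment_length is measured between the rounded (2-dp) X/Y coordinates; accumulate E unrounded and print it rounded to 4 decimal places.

G0 X-2.50 Y0.00 Z12.48
G1 X-1.25 Y-2.17 E0.1999
G1 X1.25 Y-2.17 E0.3995
G1 X2.50 Y0.00 E0.5994
G1 X1.25 Y2.17 E0.7993
G1 X-1.25 Y2.17 E0.9988
G1 X-2.50 Y0.00 E1.1987

At z = 12.48 mm: the cylinder: section is a regular 6-gon, circumradius r=2.5. The outline is a single polygon with 6 vertices. Extrusion per mm of travel: 0.8 × 0.24 / (π × 0.875²) = 0.079824. Accumulating E over each segment gives final E = 1.1987.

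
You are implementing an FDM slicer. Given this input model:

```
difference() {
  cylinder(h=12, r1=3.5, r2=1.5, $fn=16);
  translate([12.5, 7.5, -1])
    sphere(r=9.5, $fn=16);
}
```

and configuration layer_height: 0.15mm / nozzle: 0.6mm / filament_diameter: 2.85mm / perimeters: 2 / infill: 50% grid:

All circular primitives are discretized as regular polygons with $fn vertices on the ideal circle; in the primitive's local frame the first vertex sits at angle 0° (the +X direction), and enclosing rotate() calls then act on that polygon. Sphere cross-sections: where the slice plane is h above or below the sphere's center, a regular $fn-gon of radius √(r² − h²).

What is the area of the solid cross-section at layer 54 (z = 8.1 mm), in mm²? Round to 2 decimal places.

14.15 mm²

At z = 8.1 mm: the cone contributes a regular 16-gon of circumradius 2.150 (interpolated between r1=3.5 and r2=1.5 at t=0.675) (area = (16/2)·2.150²·sin(360°/16) = 14.15 mm²); the sphere at (12.5, 7.5): section is a regular 16-gon, circumradius = √(r²−h²) = √(9.5²−9.1²) = 2.728 (area = (16/2)·2.728²·sin(360°/16) = 22.78 mm²); Subtracting the remaining from the first: starting from the cone (14.15 mm²), the r=9.5 sphere at (12.5, 7.5) misses the remaining region (no effect) — area = 14.15 mm². Overall, the cross-section is a single solid region. Net area = 14.15 mm².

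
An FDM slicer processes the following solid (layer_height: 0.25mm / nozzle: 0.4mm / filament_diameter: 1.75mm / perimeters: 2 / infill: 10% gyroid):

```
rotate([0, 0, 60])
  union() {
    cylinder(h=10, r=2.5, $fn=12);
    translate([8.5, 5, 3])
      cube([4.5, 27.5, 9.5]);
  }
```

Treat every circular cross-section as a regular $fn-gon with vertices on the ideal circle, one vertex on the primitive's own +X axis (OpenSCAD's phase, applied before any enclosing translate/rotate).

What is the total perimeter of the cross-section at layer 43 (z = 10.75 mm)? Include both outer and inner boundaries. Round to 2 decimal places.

At z = 10.75 mm: the cylinder does not reach this height (z outside [0, 10]); the cube at (8.5, 5) (footprint 4.5×27.5) is included at this height (perimeter 64.00 mm); Merging all regions: only the 4.5×27.5 cube at (8.5, 5) is present, so the union is just that shape — boundary = 64.00 mm; (whole slice rotated 60° about Z — lengths, areas and connectivity unchanged). Overall, the cross-section is a single solid region. Total boundary length (outer) = 64.00 mm.

64.00 mm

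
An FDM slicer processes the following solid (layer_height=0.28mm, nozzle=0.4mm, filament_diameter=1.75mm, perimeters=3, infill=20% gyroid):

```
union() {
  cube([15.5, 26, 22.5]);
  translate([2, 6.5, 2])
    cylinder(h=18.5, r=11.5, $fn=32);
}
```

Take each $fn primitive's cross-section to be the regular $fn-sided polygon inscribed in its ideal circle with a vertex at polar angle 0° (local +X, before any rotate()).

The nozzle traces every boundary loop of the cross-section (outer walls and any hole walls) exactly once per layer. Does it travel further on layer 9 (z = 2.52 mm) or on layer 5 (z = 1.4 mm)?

Layer 9 (z = 2.52): the cube is present — its section is the full 15.5×26 rectangle (perimeter 83.00 mm); the cylinder at (2, 6.5): section is a regular 32-gon, circumradius r=11.5 (perimeter = 2·32·11.500·sin(180°/32) = 72.14 mm); Merging all regions: the regions partially overlap (shared area 209.31 mm²), so the edge portions inside another operand are dropped and the merged outline is re-measured after clipping — boundary = 98.92 mm. So its perimeter = 98.92 mm. Layer 5 (z = 1.4): the 15.5×26 cube contributes its full rectangle (perimeter 83.00 mm); the cylinder at (2, 6.5) is absent (z outside [2, 20.5]); Taking the union: only the 15.5×26 cube is present, so the union is just that shape — boundary = 83.00 mm. So its perimeter = 83.00 mm. Layer 9 is larger (98.92 vs 83.00 mm).

layer 9 (z = 2.52 mm)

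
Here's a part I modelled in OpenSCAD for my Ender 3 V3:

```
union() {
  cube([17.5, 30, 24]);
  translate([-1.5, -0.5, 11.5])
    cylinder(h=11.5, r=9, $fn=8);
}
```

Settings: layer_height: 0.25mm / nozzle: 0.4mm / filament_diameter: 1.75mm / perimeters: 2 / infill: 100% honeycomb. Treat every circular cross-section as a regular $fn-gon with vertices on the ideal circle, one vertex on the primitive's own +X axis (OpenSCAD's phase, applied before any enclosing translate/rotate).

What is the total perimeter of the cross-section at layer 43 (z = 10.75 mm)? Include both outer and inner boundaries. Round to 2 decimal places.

95.00 mm

At z = 10.75 mm: the cube is present — its section is the full 17.5×30 rectangle (perimeter 95.00 mm); the cylinder at (-1.5, -0.5) is not intersected at this z (z outside [11.5, 23]); Combining (union): only the 17.5×30 cube is present, so the union is just that shape — boundary = 95.00 mm. Overall, the cross-section is a single solid region. Total boundary length (outer) = 95.00 mm.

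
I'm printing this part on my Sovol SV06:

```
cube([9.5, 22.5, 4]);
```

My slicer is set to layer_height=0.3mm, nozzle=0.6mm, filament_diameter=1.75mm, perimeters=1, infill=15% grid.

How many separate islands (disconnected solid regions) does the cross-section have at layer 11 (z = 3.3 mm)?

At z = 3.3 mm: the cube is present — its section is the full 9.5×22.5 rectangle. Overall, the cross-section is a single solid region. Island count = 1.

1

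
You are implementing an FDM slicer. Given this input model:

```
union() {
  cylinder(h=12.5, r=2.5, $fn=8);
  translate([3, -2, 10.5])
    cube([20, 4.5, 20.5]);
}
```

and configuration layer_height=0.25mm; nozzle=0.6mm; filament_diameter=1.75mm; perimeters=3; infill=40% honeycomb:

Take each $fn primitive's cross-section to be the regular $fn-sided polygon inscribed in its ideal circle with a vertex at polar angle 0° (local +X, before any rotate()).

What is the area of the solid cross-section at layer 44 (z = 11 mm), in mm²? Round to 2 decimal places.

At z = 11 mm: the r=2.5 cylinder gives a regular 8-gon of circumradius 2.5 (constant along its height) (area = (8/2)·2.500²·sin(360°/8) = 17.68 mm²); the cube at (3, -2) (footprint 20×4.5) is included at this height (area 90.00 mm²); Combining (union): the 2 present regions are separate (no shared area or edge), so areas and boundary lengths simply add and each stays a separate island — area = 107.68 mm². Overall, the cross-section has 2 separate islands. Net area = 107.68 mm².

107.68 mm²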